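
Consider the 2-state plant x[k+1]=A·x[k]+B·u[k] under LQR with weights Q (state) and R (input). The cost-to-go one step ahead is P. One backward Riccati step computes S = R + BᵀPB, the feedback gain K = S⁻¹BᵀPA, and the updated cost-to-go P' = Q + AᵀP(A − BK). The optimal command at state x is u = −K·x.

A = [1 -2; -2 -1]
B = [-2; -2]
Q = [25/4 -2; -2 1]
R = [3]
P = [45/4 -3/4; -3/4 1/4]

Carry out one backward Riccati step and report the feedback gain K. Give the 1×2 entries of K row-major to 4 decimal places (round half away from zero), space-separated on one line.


BᵀP = [-21.0000 1.0000]
S = R + BᵀPB = [3] + [40.0000] = [43.0000]
BᵀPA = [-23.0000 41.0000]
K = S⁻¹·BᵀPA = [-0.5349 0.9535]
A−BK = [-0.0698 -0.0930; -3.0698 0.9070]
AᵀP(A−BK) = [2.9477 -2.3198; -2.3198 3.1570]
P' = Q + AᵀP(A−BK) = [9.1977 -4.3198; -4.3198 4.1570]
tr(P') = 13.3547

-0.5349 0.9535


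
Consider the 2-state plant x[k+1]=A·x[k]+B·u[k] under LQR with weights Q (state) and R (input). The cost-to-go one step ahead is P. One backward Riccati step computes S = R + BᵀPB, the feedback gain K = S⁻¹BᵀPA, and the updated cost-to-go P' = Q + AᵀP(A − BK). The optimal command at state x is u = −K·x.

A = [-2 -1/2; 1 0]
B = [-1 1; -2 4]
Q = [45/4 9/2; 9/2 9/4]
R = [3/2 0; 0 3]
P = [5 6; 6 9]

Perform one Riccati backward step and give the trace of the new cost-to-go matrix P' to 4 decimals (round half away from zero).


17.0360

BᵀP = [-17.0000 -24.0000; 29.0000 42.0000]
S = R + BᵀPB = [3/2 0; 0 3] + [65.0000 -113.0000; -113.0000 197.0000] = [66.5000 -113.0000; -113.0000 200.0000]
BᵀPA = [10.0000 8.5000; -16.0000 -14.5000]
K = S⁻¹·BᵀPA = [0.3616 0.1158; 0.1243 -0.0071]
A−BK = [-1.7627 -0.3771; 1.2260 0.2599]
AᵀP(A−BK) = [3.3729 0.7288; 0.7288 0.1631]
P' = Q + AᵀP(A−BK) = [14.6229 5.2288; 5.2288 2.4131]
tr(P') = 17.0360


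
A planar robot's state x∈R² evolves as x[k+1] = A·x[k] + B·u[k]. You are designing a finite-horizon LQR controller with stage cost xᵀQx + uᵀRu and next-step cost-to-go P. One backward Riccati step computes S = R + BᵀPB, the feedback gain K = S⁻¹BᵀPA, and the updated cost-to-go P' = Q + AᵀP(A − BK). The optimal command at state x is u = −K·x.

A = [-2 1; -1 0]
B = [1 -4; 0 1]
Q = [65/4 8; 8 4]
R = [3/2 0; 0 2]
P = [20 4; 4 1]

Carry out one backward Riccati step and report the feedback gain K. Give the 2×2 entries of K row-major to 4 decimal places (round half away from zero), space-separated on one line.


-0.2331 0.0916 0.5130 -0.2373

BᵀP = [20.0000 4.0000; -76.0000 -15.0000]
S = R + BᵀPB = [3/2 0; 0 2] + [20.0000 -76.0000; -76.0000 289.0000] = [21.5000 -76.0000; -76.0000 291.0000]
BᵀPA = [-44.0000 20.0000; 167.0000 -76.0000]
K = S⁻¹·BᵀPA = [-0.2331 0.0916; 0.5130 -0.2373]
A−BK = [0.2851 -0.0406; -1.5130 0.2373]
AᵀP(A−BK) = [1.0718 -0.3496; -0.3496 0.1374]
P' = Q + AᵀP(A−BK) = [17.3218 7.6504; 7.6504 4.1374]
tr(P') = 21.4592


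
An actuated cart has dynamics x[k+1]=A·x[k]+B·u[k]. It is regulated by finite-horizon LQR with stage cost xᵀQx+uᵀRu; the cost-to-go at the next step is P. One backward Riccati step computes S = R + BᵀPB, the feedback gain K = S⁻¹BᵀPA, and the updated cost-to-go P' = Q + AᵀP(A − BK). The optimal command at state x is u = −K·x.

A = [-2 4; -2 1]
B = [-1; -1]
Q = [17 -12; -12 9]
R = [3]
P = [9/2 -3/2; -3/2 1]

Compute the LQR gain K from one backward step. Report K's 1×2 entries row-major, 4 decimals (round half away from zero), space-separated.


BᵀP = [-3.0000 0.5000]
S = R + BᵀPB = [3] + [2.5000] = [5.5000]
BᵀPA = [5.0000 -11.5000]
K = S⁻¹·BᵀPA = [0.9091 -2.0909]
A−BK = [-1.0909 1.9091; -1.0909 -1.0909]
AᵀP(A−BK) = [5.4545 -12.5455; -12.5455 36.9545]
P' = Q + AᵀP(A−BK) = [22.4545 -24.5455; -24.5455 45.9545]
tr(P') = 68.4091

0.9091 -2.0909


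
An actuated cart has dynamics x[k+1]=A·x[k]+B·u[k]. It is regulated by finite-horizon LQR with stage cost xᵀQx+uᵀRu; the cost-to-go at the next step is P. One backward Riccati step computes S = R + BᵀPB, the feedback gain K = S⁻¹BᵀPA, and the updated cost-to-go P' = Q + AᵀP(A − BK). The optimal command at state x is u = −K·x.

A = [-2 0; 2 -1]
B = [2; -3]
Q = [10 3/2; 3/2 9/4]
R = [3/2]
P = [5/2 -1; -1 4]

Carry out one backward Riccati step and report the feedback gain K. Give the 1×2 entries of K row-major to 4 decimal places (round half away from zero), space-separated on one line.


BᵀP = [8.0000 -14.0000]
S = R + BᵀPB = [3/2] + [58.0000] = [59.5000]
BᵀPA = [-44.0000 14.0000]
K = S⁻¹·BᵀPA = [-0.7395 0.2353]
A−BK = [-0.5210 -0.4706; -0.2185 -0.2941]
AᵀP(A−BK) = [1.4622 0.3529; 0.3529 0.7059]
P' = Q + AᵀP(A−BK) = [11.4622 1.8529; 1.8529 2.9559]
tr(P') = 14.4181

-0.7395 0.2353


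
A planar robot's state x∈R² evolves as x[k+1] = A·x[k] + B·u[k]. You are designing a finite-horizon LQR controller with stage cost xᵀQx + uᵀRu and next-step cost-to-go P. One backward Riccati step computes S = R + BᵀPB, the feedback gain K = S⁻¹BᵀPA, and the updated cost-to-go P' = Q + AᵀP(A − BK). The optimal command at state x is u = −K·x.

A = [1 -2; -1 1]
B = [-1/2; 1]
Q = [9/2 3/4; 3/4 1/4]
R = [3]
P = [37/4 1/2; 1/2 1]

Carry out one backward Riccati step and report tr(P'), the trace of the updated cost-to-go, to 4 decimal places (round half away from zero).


31.9758

BᵀP = [-4.1250 0.7500]
S = R + BᵀPB = [3] + [2.8125] = [5.8125]
BᵀPA = [-4.8750 9.0000]
K = S⁻¹·BᵀPA = [-0.8387 1.5484]
A−BK = [0.5806 -1.2258; -0.1613 -0.5484]
AᵀP(A−BK) = [5.1613 -10.4516; -10.4516 22.0645]
P' = Q + AᵀP(A−BK) = [9.6613 -9.7016; -9.7016 22.3145]
tr(P') = 31.9758


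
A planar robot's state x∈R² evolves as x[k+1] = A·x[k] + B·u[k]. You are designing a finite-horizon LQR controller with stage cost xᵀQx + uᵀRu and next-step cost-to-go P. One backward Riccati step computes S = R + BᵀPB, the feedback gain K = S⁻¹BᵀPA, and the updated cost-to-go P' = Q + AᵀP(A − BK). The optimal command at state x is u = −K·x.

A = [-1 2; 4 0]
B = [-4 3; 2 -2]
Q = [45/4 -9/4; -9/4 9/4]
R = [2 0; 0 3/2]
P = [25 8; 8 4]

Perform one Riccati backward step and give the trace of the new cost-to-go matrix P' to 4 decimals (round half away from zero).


BᵀP = [-84.0000 -24.0000; 59.0000 16.0000]
S = R + BᵀPB = [2 0; 0 3/2] + [288.0000 -204.0000; -204.0000 145.0000] = [290.0000 -204.0000; -204.0000 146.5000]
BᵀPA = [-12.0000 -168.0000; 5.0000 118.0000]
K = S⁻¹·BᵀPA = [-0.8493 -0.6214; -1.1484 -0.0598]
A−BK = [-0.9517 -0.3061; 3.4016 1.1231]
AᵀP(A−BK) = [20.5512 6.8423; 6.8423 2.6651]
P' = Q + AᵀP(A−BK) = [31.8012 4.5923; 4.5923 4.9151]
tr(P') = 36.7163

36.7163


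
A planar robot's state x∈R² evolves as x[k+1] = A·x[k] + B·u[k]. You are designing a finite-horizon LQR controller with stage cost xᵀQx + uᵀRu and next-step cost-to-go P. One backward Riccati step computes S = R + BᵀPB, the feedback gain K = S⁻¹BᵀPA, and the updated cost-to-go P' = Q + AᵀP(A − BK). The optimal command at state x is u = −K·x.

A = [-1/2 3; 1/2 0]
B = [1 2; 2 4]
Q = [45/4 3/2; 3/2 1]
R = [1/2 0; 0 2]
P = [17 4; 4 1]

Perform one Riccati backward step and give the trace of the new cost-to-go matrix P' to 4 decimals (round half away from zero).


14.3205

BᵀP = [25.0000 6.0000; 50.0000 12.0000]
S = R + BᵀPB = [1/2 0; 0 2] + [37.0000 74.0000; 74.0000 148.0000] = [37.5000 74.0000; 74.0000 150.0000]
BᵀPA = [-9.5000 75.0000; -19.0000 150.0000]
K = S⁻¹·BᵀPA = [-0.1275 1.0067; -0.0638 0.5034]
A−BK = [-0.2450 0.9866; 1.0101 -4.0268]
AᵀP(A−BK) = [0.0772 -0.3725; -0.3725 1.9933]
P' = Q + AᵀP(A−BK) = [11.3272 1.1275; 1.1275 2.9933]
tr(P') = 14.3205


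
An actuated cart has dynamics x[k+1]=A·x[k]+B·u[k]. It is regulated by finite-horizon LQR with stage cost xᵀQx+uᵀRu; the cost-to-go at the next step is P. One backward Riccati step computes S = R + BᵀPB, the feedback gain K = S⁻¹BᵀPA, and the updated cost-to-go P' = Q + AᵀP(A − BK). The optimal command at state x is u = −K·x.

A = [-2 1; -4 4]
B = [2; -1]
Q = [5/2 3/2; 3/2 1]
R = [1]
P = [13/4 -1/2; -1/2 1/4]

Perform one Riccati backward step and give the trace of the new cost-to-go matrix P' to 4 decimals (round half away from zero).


BᵀP = [7.0000 -1.2500]
S = R + BᵀPB = [1] + [15.2500] = [16.2500]
BᵀPA = [-9.0000 2.0000]
K = S⁻¹·BᵀPA = [-0.5538 0.1231]
A−BK = [-0.8923 0.7538; -4.5538 4.1231]
AᵀP(A−BK) = [4.0154 -3.3923; -3.3923 3.0038]
P' = Q + AᵀP(A−BK) = [6.5154 -1.8923; -1.8923 4.0038]
tr(P') = 10.5192

10.5192


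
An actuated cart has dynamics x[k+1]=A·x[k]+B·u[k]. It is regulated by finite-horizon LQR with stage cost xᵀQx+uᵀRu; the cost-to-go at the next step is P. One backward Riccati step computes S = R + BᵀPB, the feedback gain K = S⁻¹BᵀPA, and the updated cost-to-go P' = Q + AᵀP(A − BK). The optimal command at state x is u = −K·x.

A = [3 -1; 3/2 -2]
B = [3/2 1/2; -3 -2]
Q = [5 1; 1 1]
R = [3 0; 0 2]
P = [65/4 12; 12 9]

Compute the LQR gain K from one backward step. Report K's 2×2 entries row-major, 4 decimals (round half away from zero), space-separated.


-0.9438 0.6268 -2.9964 1.7847

BᵀP = [-11.6250 -9.0000; -15.8750 -12.0000]
S = R + BᵀPB = [3 0; 0 2] + [9.5625 12.1875; 12.1875 16.0625] = [12.5625 12.1875; 12.1875 18.0625]
BᵀPA = [-48.3750 29.6250; -65.6250 39.8750]
K = S⁻¹·BᵀPA = [-0.9438 0.6268; -2.9964 1.7847]
A−BK = [5.9139 -2.8325; -7.3242 3.4498]
AᵀP(A−BK) = [32.2051 -18.3086; -18.3086 10.5167]
P' = Q + AᵀP(A−BK) = [37.2051 -17.3086; -17.3086 11.5167]
tr(P') = 48.7219


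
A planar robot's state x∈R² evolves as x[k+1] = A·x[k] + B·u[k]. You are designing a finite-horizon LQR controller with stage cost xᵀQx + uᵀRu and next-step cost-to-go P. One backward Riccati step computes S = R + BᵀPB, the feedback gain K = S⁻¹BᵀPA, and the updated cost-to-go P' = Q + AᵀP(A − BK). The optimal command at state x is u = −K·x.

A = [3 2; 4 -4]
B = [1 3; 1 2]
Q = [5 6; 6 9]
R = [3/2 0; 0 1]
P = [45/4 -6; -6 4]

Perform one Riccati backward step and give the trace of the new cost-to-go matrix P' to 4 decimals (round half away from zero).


BᵀP = [5.2500 -2.0000; 21.7500 -10.0000]
S = R + BᵀPB = [3/2 0; 0 1] + [3.2500 11.7500; 11.7500 45.2500] = [4.7500 11.7500; 11.7500 46.2500]
BᵀPA = [7.7500 18.5000; 25.2500 83.5000]
K = S⁻¹·BᵀPA = [0.7565 -1.5375; 0.3538 2.1960]
A−BK = [1.1822 -3.0505; 2.5360 -6.8545]
AᵀP(A−BK) = [6.4548 -16.0337; -16.0337 50.0766]
P' = Q + AᵀP(A−BK) = [11.4548 -10.0337; -10.0337 59.0766]
tr(P') = 70.5314

70.5314


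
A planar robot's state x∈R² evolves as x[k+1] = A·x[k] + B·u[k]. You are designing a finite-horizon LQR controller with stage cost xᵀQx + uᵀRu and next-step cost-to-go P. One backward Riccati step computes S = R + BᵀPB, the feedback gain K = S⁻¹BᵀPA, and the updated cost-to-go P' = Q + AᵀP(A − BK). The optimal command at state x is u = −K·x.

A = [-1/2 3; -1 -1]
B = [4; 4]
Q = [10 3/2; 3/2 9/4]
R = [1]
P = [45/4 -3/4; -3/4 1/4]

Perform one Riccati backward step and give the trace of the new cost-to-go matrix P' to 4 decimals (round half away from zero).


16.5563

BᵀP = [42.0000 -2.0000]
S = R + BᵀPB = [1] + [160.0000] = [161.0000]
BᵀPA = [-19.0000 128.0000]
K = S⁻¹·BᵀPA = [-0.1180 0.7950]
A−BK = [-0.0280 -0.1801; -0.5280 -4.1801]
AᵀP(A−BK) = [0.0703 0.3556; 0.3556 4.2360]
P' = Q + AᵀP(A−BK) = [10.0703 1.8556; 1.8556 6.4860]
tr(P') = 16.5563


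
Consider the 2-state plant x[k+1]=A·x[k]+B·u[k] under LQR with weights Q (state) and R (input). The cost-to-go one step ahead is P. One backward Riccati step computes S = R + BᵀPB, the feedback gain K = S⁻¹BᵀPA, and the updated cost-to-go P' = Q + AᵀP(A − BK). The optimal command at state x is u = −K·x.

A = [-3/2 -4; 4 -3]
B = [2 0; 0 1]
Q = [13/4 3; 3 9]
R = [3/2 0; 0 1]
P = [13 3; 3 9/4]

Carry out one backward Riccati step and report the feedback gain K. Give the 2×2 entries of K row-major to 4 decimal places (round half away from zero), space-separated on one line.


BᵀP = [26.0000 6.0000; 3.0000 2.2500]
S = R + BᵀPB = [3/2 0; 0 1] + [52.0000 6.0000; 6.0000 2.2500] = [53.5000 6.0000; 6.0000 3.2500]
BᵀPA = [-15.0000 -122.0000; 4.5000 -18.7500]
K = S⁻¹·BᵀPA = [-0.5494 -2.0598; 2.3989 -1.9665]
A−BK = [-0.4012 0.1197; 1.6011 -1.0335]
AᵀP(A−BK) = [10.2137 -5.5485; -5.5485 12.0789]
P' = Q + AᵀP(A−BK) = [13.4637 -2.5485; -2.5485 21.0789]
tr(P') = 34.5426

-0.5494 -2.0598 2.3989 -1.9665


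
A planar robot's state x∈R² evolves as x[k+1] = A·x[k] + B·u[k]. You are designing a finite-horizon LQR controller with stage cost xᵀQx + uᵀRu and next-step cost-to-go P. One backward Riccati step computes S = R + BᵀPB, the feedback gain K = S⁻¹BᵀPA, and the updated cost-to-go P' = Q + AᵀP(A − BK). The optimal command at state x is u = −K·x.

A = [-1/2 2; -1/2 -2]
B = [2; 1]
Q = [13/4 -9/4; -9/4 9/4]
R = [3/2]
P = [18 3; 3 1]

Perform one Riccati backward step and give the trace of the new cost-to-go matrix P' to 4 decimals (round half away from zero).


BᵀP = [39.0000 7.0000]
S = R + BᵀPB = [3/2] + [85.0000] = [86.5000]
BᵀPA = [-23.0000 64.0000]
K = S⁻¹·BᵀPA = [-0.2659 0.7399]
A−BK = [0.0318 0.5202; -0.2341 -2.7399]
AᵀP(A−BK) = [0.1344 0.0173; 0.0173 4.6474]
P' = Q + AᵀP(A−BK) = [3.3844 -2.2327; -2.2327 6.8974]
tr(P') = 10.2818

10.2818


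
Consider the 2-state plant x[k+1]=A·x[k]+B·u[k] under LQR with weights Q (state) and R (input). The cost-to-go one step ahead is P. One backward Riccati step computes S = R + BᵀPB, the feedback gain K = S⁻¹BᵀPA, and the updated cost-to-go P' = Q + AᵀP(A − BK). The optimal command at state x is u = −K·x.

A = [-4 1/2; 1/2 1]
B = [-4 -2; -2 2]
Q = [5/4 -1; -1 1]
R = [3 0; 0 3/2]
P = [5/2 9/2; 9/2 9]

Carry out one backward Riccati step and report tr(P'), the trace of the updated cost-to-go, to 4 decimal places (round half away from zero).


3.8556

BᵀP = [-19.0000 -36.0000; 4.0000 9.0000]
S = R + BᵀPB = [3 0; 0 3/2] + [148.0000 -34.0000; -34.0000 10.0000] = [151.0000 -34.0000; -34.0000 11.5000]
BᵀPA = [58.0000 -45.5000; -11.5000 11.0000]
K = S⁻¹·BᵀPA = [0.4755 -0.2571; 0.4057 0.1964]
A−BK = [-1.2868 -0.1357; 0.6395 0.0930]
AᵀP(A−BK) = [1.3391 -0.2045; -0.2045 0.2665]
P' = Q + AᵀP(A−BK) = [2.5891 -1.2045; -1.2045 1.2665]
tr(P') = 3.8556


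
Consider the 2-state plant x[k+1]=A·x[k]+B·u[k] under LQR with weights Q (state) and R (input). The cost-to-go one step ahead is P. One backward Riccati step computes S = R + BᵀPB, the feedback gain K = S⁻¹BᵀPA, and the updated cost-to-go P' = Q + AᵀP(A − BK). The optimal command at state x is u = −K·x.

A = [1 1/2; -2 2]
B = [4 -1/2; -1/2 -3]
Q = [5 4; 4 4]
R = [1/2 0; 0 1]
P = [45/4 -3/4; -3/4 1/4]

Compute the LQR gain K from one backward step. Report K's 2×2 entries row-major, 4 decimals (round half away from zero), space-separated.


0.3097 0.0578 0.3930 -0.4374

BᵀP = [45.3750 -3.1250; -3.3750 -0.3750]
S = R + BᵀPB = [1/2 0; 0 1] + [183.0625 -13.3125; -13.3125 2.8125] = [183.5625 -13.3125; -13.3125 3.8125]
BᵀPA = [51.6250 16.4375; -2.6250 -2.4375]
K = S⁻¹·BᵀPA = [0.3097 0.0578; 0.3930 -0.4374]
A−BK = [-0.0425 0.0500; -0.6660 0.7166]
AᵀP(A−BK) = [0.2912 -0.2584; -0.2584 0.2958]
P' = Q + AᵀP(A−BK) = [5.2912 3.7416; 3.7416 4.2958]
tr(P') = 9.5870


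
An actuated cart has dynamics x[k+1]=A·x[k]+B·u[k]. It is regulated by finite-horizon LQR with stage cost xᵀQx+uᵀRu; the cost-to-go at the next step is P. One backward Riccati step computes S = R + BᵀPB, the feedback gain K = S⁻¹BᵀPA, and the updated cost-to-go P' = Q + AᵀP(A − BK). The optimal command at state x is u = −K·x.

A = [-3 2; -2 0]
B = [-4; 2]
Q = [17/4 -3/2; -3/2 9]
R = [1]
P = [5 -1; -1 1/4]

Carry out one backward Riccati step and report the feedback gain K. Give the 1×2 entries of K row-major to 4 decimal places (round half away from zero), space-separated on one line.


BᵀP = [-22.0000 4.5000]
S = R + BᵀPB = [1] + [97.0000] = [98.0000]
BᵀPA = [57.0000 -44.0000]
K = S⁻¹·BᵀPA = [0.5816 -0.4490]
A−BK = [-0.6735 0.2041; -3.1633 0.8980]
AᵀP(A−BK) = [0.8469 -0.4082; -0.4082 0.2449]
P' = Q + AᵀP(A−BK) = [5.0969 -1.9082; -1.9082 9.2449]
tr(P') = 14.3418

0.5816 -0.4490


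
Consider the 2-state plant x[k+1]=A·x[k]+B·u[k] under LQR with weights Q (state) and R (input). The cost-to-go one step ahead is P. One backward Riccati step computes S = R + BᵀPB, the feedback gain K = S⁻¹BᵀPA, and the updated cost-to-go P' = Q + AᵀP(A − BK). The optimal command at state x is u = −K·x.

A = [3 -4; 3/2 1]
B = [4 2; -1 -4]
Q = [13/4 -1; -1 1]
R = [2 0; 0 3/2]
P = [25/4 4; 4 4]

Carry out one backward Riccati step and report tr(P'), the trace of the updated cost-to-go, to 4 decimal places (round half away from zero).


9.0247

BᵀP = [21.0000 12.0000; -3.5000 -8.0000]
S = R + BᵀPB = [2 0; 0 3/2] + [72.0000 -6.0000; -6.0000 25.0000] = [74.0000 -6.0000; -6.0000 26.5000]
BᵀPA = [81.0000 -72.0000; -22.5000 6.0000]
K = S⁻¹·BᵀPA = [1.0449 -0.9725; -0.6125 0.0062]
A−BK = [0.0452 -0.1226; 0.0951 0.0525]
AᵀP(A−BK) = [2.8297 -2.0899; -2.0899 1.9449]
P' = Q + AᵀP(A−BK) = [6.0797 -3.0899; -3.0899 2.9449]
tr(P') = 9.0247


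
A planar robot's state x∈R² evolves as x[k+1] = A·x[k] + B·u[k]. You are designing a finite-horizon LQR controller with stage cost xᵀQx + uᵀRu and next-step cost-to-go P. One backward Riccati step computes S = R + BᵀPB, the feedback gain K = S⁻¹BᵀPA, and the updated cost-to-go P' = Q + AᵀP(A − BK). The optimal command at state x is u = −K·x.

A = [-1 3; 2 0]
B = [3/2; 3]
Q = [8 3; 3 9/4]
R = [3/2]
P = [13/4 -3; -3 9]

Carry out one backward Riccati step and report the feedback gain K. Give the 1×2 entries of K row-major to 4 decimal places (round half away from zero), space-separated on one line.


0.7821 -0.1970

BᵀP = [-4.1250 22.5000]
S = R + BᵀPB = [3/2] + [61.3125] = [62.8125]
BᵀPA = [49.1250 -12.3750]
K = S⁻¹·BᵀPA = [0.7821 -0.1970]
A−BK = [-2.1731 3.2955; -0.3463 0.5910]
AᵀP(A−BK) = [12.8299 -18.0716; -18.0716 26.8119]
P' = Q + AᵀP(A−BK) = [20.8299 -15.0716; -15.0716 29.0619]
tr(P') = 49.8918


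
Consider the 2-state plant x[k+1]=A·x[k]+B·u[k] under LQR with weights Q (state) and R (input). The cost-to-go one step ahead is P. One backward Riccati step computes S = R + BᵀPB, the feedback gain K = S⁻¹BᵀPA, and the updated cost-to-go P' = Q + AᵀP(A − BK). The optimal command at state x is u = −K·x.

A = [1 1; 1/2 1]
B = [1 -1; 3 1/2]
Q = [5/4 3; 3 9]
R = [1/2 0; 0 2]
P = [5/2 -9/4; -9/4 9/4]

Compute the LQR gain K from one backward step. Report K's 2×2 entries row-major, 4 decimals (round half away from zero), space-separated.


BᵀP = [-4.2500 4.5000; -3.6250 3.3750]
S = R + BᵀPB = [1/2 0; 0 2] + [9.2500 6.5000; 6.5000 5.3125] = [9.7500 6.5000; 6.5000 7.3125]
BᵀPA = [-2.0000 0.2500; -1.9375 -0.2500]
K = S⁻¹·BᵀPA = [-0.0699 0.1189; -0.2028 -0.1399]
A−BK = [0.8671 0.7413; 0.8112 0.7133]
AᵀP(A−BK) = [0.2797 0.2168; 0.2168 0.1853]
P' = Q + AᵀP(A−BK) = [1.5297 3.2168; 3.2168 9.1853]
tr(P') = 10.7150

-0.0699 0.1189 -0.2028 -0.1399


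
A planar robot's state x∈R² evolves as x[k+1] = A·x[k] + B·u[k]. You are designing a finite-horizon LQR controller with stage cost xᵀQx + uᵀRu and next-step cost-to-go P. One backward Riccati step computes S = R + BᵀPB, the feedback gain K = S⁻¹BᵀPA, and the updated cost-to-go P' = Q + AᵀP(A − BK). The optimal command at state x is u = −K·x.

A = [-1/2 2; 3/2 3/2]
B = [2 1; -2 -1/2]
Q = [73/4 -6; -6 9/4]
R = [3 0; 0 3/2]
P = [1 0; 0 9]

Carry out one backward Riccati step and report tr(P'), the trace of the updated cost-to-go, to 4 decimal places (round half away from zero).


34.0473

BᵀP = [2.0000 -18.0000; 1.0000 -4.5000]
S = R + BᵀPB = [3 0; 0 3/2] + [40.0000 11.0000; 11.0000 3.2500] = [43.0000 11.0000; 11.0000 4.7500]
BᵀPA = [-28.0000 -23.0000; -7.2500 -4.7500]
K = S⁻¹·BᵀPA = [-0.6396 -0.6847; -0.0450 0.5856]
A−BK = [0.8243 2.7838; 0.1982 0.4234]
AᵀP(A−BK) = [2.2635 4.3243; 4.3243 11.2838]
P' = Q + AᵀP(A−BK) = [20.5135 -1.6757; -1.6757 13.5338]
tr(P') = 34.0473


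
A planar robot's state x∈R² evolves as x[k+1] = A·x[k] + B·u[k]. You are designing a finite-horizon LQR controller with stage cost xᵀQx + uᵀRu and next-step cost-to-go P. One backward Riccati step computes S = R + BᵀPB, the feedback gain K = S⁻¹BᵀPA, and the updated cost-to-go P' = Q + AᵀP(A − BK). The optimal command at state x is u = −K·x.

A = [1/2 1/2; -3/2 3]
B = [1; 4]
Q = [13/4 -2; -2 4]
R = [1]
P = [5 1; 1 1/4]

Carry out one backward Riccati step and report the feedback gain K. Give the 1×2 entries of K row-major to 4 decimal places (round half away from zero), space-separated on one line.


BᵀP = [9.0000 2.0000]
S = R + BᵀPB = [1] + [17.0000] = [18.0000]
BᵀPA = [1.5000 10.5000]
K = S⁻¹·BᵀPA = [0.0833 0.5833]
A−BK = [0.4167 -0.0833; -1.8333 0.6667]
AᵀP(A−BK) = [0.1875 0.0000; 0.0000 0.3750]
P' = Q + AᵀP(A−BK) = [3.4375 -2.0000; -2.0000 4.3750]
tr(P') = 7.8125

0.0833 0.5833


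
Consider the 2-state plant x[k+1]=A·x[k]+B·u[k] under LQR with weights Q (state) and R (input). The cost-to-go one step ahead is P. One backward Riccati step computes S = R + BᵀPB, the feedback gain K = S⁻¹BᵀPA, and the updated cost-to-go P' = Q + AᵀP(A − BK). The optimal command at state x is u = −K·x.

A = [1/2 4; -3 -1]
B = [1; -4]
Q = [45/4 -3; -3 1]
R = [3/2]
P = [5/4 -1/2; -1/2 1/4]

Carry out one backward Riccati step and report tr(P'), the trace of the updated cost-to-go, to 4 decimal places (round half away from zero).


BᵀP = [3.2500 -1.5000]
S = R + BᵀPB = [3/2] + [9.2500] = [10.7500]
BᵀPA = [6.1250 14.5000]
K = S⁻¹·BᵀPA = [0.5698 1.3488]
A−BK = [-0.0698 2.6512; -0.7209 4.3953]
AᵀP(A−BK) = [0.5727 1.2384; 1.2384 4.6919]
P' = Q + AᵀP(A−BK) = [11.8227 -1.7616; -1.7616 5.6919]
tr(P') = 17.5145

17.5145


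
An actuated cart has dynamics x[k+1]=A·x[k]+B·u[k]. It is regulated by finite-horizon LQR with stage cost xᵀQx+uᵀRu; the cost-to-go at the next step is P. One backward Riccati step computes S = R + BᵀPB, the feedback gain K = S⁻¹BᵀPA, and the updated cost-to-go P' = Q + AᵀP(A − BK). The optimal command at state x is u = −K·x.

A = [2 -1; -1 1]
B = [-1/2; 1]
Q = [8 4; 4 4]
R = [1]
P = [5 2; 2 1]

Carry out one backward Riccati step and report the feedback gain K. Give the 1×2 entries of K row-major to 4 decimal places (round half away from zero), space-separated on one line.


BᵀP = [-0.5000 0.0000]
S = R + BᵀPB = [1] + [0.2500] = [1.2500]
BᵀPA = [-1.0000 0.5000]
K = S⁻¹·BᵀPA = [-0.8000 0.4000]
A−BK = [1.6000 -0.8000; -0.2000 0.6000]
AᵀP(A−BK) = [12.2000 -4.6000; -4.6000 1.8000]
P' = Q + AᵀP(A−BK) = [20.2000 -0.6000; -0.6000 5.8000]
tr(P') = 26.0000

-0.8000 0.4000


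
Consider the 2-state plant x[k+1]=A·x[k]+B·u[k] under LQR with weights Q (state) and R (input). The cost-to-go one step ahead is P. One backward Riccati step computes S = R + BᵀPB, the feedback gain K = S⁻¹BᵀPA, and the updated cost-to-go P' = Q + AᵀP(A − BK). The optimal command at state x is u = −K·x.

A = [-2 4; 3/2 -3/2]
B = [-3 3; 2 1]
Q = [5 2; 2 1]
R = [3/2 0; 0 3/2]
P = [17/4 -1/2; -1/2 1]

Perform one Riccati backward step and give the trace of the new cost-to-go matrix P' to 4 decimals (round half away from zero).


8.1714

BᵀP = [-13.7500 3.5000; 12.2500 -0.5000]
S = R + BᵀPB = [3/2 0; 0 3/2] + [48.2500 -37.7500; -37.7500 36.2500] = [49.7500 -37.7500; -37.7500 37.7500]
BᵀPA = [32.7500 -60.2500; -25.2500 49.7500]
K = S⁻¹·BᵀPA = [0.6250 -0.8750; -0.0439 0.4429]
A−BK = [0.0066 0.0464; 0.2939 -0.1929]
AᵀP(A−BK) = [0.6734 -0.9110; -0.9110 1.4979]
P' = Q + AᵀP(A−BK) = [5.6734 1.0890; 1.0890 2.4979]
tr(P') = 8.1714


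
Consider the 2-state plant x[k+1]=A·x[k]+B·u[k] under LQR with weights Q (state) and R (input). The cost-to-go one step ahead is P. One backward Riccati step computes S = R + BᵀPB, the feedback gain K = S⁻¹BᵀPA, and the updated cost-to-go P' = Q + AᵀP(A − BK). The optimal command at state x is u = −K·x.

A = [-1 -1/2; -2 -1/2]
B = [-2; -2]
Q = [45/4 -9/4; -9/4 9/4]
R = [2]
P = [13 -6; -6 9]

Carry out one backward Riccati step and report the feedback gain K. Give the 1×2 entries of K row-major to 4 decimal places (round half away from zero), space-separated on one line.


BᵀP = [-14.0000 -6.0000]
S = R + BᵀPB = [2] + [40.0000] = [42.0000]
BᵀPA = [26.0000 10.0000]
K = S⁻¹·BᵀPA = [0.6190 0.2381]
A−BK = [0.2381 -0.0238; -0.7619 -0.0238]
AᵀP(A−BK) = [8.9048 0.3095; 0.3095 0.1190]
P' = Q + AᵀP(A−BK) = [20.1548 -1.9405; -1.9405 2.3690]
tr(P') = 22.5238

0.6190 0.2381


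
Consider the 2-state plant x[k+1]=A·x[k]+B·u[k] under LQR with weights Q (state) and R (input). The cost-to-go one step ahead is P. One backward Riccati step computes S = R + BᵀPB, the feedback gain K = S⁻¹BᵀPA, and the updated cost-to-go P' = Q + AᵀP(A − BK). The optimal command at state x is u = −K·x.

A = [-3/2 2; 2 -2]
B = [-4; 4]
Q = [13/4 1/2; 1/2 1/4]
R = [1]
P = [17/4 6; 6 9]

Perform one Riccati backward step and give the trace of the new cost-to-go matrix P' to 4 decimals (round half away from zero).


BᵀP = [7.0000 12.0000]
S = R + BᵀPB = [1] + [20.0000] = [21.0000]
BᵀPA = [13.5000 -10.0000]
K = S⁻¹·BᵀPA = [0.6429 -0.4762]
A−BK = [1.0714 0.0952; -0.5714 -0.0952]
AᵀP(A−BK) = [0.8839 -0.3214; -0.3214 0.2381]
P' = Q + AᵀP(A−BK) = [4.1339 0.1786; 0.1786 0.4881]
tr(P') = 4.6220

4.6220


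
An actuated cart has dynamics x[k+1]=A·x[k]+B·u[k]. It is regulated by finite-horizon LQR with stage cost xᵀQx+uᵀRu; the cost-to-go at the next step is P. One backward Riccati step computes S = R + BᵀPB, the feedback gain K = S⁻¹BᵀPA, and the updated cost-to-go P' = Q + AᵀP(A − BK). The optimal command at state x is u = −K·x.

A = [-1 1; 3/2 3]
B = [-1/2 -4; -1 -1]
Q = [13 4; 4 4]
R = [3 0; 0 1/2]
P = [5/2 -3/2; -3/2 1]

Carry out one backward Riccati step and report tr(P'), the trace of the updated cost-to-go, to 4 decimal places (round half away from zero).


18.5884

BᵀP = [0.2500 -0.2500; -8.5000 5.0000]
S = R + BᵀPB = [3 0; 0 1/2] + [0.1250 -0.7500; -0.7500 29.0000] = [3.1250 -0.7500; -0.7500 29.5000]
BᵀPA = [-0.6250 -0.5000; 16.0000 6.5000]
K = S⁻¹·BᵀPA = [-0.0703 -0.1078; 0.5406 0.2176]
A−BK = [1.1272 1.8165; 1.9703 3.1098]
AᵀP(A−BK) = [0.5567 0.7011; 0.7011 1.0317]
P' = Q + AᵀP(A−BK) = [13.5567 4.7011; 4.7011 5.0317]
tr(P') = 18.5884


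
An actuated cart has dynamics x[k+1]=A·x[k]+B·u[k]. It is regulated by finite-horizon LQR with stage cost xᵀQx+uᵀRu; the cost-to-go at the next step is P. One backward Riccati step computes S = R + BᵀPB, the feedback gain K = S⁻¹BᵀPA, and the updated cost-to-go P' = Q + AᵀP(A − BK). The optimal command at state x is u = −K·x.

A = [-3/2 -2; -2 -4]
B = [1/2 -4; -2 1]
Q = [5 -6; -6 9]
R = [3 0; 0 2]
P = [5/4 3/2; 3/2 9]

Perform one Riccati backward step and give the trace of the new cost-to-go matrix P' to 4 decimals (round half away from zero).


BᵀP = [-2.3750 -17.2500; -3.5000 3.0000]
S = R + BᵀPB = [3 0; 0 2] + [33.3125 -7.7500; -7.7500 17.0000] = [36.3125 -7.7500; -7.7500 19.0000]
BᵀPA = [38.0625 73.7500; -0.7500 -5.0000]
K = S⁻¹·BᵀPA = [1.1389 2.1631; 0.4251 0.6192]
A−BK = [-0.3691 -0.6049; -0.1473 -0.2929]
AᵀP(A−BK) = [4.7813 8.8803; 8.8803 16.5652]
P' = Q + AᵀP(A−BK) = [9.7813 2.8803; 2.8803 25.5652]
tr(P') = 35.3465

35.3465


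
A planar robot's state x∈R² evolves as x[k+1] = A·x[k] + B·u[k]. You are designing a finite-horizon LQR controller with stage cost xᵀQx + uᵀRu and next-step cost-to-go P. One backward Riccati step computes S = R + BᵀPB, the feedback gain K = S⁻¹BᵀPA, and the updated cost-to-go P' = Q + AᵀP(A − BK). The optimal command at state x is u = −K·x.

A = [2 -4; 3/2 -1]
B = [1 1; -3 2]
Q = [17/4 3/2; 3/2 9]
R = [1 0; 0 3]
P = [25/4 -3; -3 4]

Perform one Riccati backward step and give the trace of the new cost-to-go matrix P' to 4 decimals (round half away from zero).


BᵀP = [15.2500 -15.0000; 0.2500 5.0000]
S = R + BᵀPB = [1 0; 0 3] + [60.2500 -14.7500; -14.7500 10.2500] = [61.2500 -14.7500; -14.7500 13.2500]
BᵀPA = [8.0000 -46.0000; 8.0000 -6.0000]
K = S⁻¹·BᵀPA = [0.3771 -1.1751; 1.0236 -1.7609]
A−BK = [0.5993 -1.0640; 0.5842 -1.0034]
AᵀP(A−BK) = [4.7946 -8.5118; -8.5118 15.3805]
P' = Q + AᵀP(A−BK) = [9.0446 -7.0118; -7.0118 24.3805]
tr(P') = 33.4251

33.4251


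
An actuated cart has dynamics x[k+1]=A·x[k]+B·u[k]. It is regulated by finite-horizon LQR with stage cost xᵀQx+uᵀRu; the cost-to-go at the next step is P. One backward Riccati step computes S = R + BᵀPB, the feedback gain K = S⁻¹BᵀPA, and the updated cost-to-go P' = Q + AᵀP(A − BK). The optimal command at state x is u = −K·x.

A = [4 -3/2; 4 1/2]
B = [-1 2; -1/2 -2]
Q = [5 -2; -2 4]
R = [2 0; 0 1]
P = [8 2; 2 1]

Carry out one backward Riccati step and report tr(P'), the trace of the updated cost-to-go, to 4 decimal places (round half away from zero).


BᵀP = [-9.0000 -2.5000; 12.0000 2.0000]
S = R + BᵀPB = [2 0; 0 1] + [10.2500 -13.0000; -13.0000 20.0000] = [12.2500 -13.0000; -13.0000 21.0000]
BᵀPA = [-46.0000 12.2500; 56.0000 -17.0000]
K = S⁻¹·BᵀPA = [-2.6969 0.4108; 0.9972 -0.5552]
A−BK = [-0.6912 0.0212; 4.6459 -0.4051]
AᵀP(A−BK) = [28.1020 -4.0113; -4.0113 0.7790]
P' = Q + AᵀP(A−BK) = [33.1020 -6.0113; -6.0113 4.7790]
tr(P') = 37.8810

37.8810


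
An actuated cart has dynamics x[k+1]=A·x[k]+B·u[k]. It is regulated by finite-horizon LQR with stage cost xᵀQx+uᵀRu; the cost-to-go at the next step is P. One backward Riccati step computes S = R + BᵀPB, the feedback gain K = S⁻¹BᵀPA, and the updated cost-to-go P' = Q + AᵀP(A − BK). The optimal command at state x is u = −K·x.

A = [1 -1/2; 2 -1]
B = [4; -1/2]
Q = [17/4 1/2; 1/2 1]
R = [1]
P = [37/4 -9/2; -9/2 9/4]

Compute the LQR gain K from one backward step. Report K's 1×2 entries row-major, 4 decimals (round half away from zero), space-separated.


BᵀP = [39.2500 -19.1250]
S = R + BᵀPB = [1] + [166.5625] = [167.5625]
BᵀPA = [1.0000 -0.5000]
K = S⁻¹·BᵀPA = [0.0060 -0.0030]
A−BK = [0.9761 -0.4881; 2.0030 -1.0015]
AᵀP(A−BK) = [0.2440 -0.1220; -0.1220 0.0610]
P' = Q + AᵀP(A−BK) = [4.4940 0.3780; 0.3780 1.0610]
tr(P') = 5.5550

0.0060 -0.0030


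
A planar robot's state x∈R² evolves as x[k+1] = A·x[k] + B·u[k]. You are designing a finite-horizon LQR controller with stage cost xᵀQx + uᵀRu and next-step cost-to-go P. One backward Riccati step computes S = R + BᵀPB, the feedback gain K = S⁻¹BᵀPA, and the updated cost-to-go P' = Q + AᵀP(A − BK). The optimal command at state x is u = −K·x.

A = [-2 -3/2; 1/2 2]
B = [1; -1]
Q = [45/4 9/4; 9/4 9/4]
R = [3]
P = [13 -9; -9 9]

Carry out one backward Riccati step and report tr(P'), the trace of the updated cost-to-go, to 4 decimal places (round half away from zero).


BᵀP = [22.0000 -18.0000]
S = R + BᵀPB = [3] + [40.0000] = [43.0000]
BᵀPA = [-53.0000 -69.0000]
K = S⁻¹·BᵀPA = [-1.2326 -1.6047]
A−BK = [-0.7674 0.1047; -0.7326 0.3953]
AᵀP(A−BK) = [6.9244 5.7035; 5.7035 8.5291]
P' = Q + AᵀP(A−BK) = [18.1744 7.9535; 7.9535 10.7791]
tr(P') = 28.9535

28.9535


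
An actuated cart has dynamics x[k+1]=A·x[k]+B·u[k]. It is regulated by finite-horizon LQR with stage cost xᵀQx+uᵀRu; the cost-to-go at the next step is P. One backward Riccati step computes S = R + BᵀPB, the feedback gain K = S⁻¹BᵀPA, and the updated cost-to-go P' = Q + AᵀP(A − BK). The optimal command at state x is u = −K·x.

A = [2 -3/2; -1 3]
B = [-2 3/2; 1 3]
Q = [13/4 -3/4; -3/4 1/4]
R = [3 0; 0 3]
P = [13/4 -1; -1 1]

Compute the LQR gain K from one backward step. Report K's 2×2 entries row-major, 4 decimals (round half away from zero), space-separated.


-0.8537 1.0053 0.0319 0.3830

BᵀP = [-7.5000 3.0000; 1.8750 1.5000]
S = R + BᵀPB = [3 0; 0 3] + [18.0000 -2.2500; -2.2500 7.3125] = [21.0000 -2.2500; -2.2500 10.3125]
BᵀPA = [-18.0000 20.2500; 2.2500 1.6875]
K = S⁻¹·BᵀPA = [-0.8537 1.0053; 0.0319 0.3830]
A−BK = [0.2447 -0.0638; -0.2420 0.8457]
AᵀP(A−BK) = [2.5612 -3.0160; -3.0160 4.3085]
P' = Q + AᵀP(A−BK) = [5.8112 -3.7660; -3.7660 4.5585]
tr(P') = 10.3697


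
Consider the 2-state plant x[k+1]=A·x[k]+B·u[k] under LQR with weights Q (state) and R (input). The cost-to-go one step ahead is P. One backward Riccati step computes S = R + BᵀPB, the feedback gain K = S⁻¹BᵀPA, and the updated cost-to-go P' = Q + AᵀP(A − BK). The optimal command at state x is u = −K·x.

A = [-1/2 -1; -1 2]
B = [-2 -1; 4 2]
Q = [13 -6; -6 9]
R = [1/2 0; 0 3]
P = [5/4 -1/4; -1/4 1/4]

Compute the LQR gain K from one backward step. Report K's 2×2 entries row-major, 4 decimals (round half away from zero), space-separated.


BᵀP = [-3.5000 1.5000; -1.7500 0.7500]
S = R + BᵀPB = [1/2 0; 0 3] + [13.0000 6.5000; 6.5000 3.2500] = [13.5000 6.5000; 6.5000 6.2500]
BᵀPA = [0.2500 6.5000; 0.1250 3.2500]
K = S⁻¹·BᵀPA = [0.0178 0.4629; 0.0015 0.0386]
A−BK = [-0.4629 -0.0356; -1.0742 0.0712]
AᵀP(A−BK) = [0.3079 0.0045; 0.0045 0.1157]
P' = Q + AᵀP(A−BK) = [13.3079 -5.9955; -5.9955 9.1157]
tr(P') = 22.4236

0.0178 0.4629 0.0015 0.0386


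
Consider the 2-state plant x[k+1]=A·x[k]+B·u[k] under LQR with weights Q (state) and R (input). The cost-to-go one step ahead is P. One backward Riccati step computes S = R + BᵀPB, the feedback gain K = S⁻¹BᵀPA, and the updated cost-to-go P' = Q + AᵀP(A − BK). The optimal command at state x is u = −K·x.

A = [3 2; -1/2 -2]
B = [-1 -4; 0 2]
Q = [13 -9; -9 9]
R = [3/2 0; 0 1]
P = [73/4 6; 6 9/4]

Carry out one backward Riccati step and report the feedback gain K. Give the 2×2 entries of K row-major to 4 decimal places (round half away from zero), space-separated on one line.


BᵀP = [-18.2500 -6.0000; -61.0000 -19.5000]
S = R + BᵀPB = [3/2 0; 0 1] + [18.2500 61.0000; 61.0000 205.0000] = [19.7500 61.0000; 61.0000 206.0000]
BᵀPA = [-51.7500 -24.5000; -173.2500 -83.0000]
K = S⁻¹·BᵀPA = [-0.2655 0.0460; -0.7624 -0.4165]
A−BK = [-0.3151 0.3799; 1.0248 -1.1669]
AᵀP(A−BK) = [0.9870 -0.0340; -0.0340 0.5547]
P' = Q + AᵀP(A−BK) = [13.9870 -9.0340; -9.0340 9.5547]
tr(P') = 23.5417

-0.2655 0.0460 -0.7624 -0.4165


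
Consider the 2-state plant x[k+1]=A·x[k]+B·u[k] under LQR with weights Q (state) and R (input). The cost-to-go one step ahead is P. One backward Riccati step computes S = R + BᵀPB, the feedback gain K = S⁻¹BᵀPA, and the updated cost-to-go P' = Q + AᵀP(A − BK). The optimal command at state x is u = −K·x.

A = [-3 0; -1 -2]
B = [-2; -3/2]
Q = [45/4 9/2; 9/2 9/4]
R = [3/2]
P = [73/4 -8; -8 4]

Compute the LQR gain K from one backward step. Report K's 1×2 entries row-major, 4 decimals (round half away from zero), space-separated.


1.7887 -0.5634

BᵀP = [-24.5000 10.0000]
S = R + BᵀPB = [3/2] + [34.0000] = [35.5000]
BᵀPA = [63.5000 -20.0000]
K = S⁻¹·BᵀPA = [1.7887 -0.5634]
A−BK = [0.5775 -1.1268; 1.6831 -2.8451]
AᵀP(A−BK) = [6.6655 -4.2254; -4.2254 4.7324]
P' = Q + AᵀP(A−BK) = [17.9155 0.2746; 0.2746 6.9824]
tr(P') = 24.8979


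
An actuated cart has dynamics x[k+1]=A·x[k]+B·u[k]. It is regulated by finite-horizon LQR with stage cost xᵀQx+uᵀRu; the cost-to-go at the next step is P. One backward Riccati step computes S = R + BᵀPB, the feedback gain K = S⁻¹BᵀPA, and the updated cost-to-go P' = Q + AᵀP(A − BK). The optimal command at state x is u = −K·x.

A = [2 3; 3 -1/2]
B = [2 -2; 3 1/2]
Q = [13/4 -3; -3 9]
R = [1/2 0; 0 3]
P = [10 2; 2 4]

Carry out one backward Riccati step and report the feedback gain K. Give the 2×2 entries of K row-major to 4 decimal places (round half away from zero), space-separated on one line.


BᵀP = [26.0000 16.0000; -19.0000 -2.0000]
S = R + BᵀPB = [1/2 0; 0 3] + [100.0000 -44.0000; -44.0000 37.0000] = [100.5000 -44.0000; -44.0000 40.0000]
BᵀPA = [100.0000 70.0000; -44.0000 -56.0000]
K = S⁻¹·BᵀPA = [0.9904 0.1612; -0.0106 -1.2226]
A−BK = [-0.0019 0.2322; 0.0341 -0.3724]
AᵀP(A−BK) = [0.4952 0.0806; 0.0806 5.2457]
P' = Q + AᵀP(A−BK) = [3.7452 -2.9194; -2.9194 14.2457]
tr(P') = 17.9909

0.9904 0.1612 -0.0106 -1.2226


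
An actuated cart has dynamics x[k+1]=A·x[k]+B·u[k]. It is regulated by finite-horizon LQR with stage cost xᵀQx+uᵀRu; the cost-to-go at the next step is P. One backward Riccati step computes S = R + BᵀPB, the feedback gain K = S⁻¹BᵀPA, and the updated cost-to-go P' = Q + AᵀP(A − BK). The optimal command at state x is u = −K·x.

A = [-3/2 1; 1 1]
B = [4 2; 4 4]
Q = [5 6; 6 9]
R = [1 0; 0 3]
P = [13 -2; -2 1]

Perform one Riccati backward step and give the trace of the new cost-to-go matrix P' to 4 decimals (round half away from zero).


BᵀP = [44.0000 -4.0000; 18.0000 0.0000]
S = R + BᵀPB = [1 0; 0 3] + [160.0000 72.0000; 72.0000 36.0000] = [161.0000 72.0000; 72.0000 39.0000]
BᵀPA = [-70.0000 40.0000; -27.0000 18.0000]
K = S⁻¹·BᵀPA = [-0.7178 0.2411; 0.6329 0.0164]
A−BK = [0.1055 0.0027; 1.3397 -0.0301]
AᵀP(A−BK) = [3.0911 -0.1795; -0.1795 0.0603]
P' = Q + AᵀP(A−BK) = [8.0911 5.8205; 5.8205 9.0603]
tr(P') = 17.1514

17.1514


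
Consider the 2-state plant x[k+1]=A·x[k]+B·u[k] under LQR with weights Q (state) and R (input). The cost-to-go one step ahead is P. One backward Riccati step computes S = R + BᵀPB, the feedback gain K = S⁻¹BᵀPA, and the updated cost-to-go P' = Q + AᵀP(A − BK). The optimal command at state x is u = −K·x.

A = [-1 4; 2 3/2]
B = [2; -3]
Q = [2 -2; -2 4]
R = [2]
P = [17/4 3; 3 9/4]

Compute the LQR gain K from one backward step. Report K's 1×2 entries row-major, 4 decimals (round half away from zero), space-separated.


BᵀP = [-0.5000 -0.7500]
S = R + BᵀPB = [2] + [1.2500] = [3.2500]
BᵀPA = [-1.0000 -3.1250]
K = S⁻¹·BᵀPA = [-0.3077 -0.9615]
A−BK = [-0.3846 5.9231; 1.0769 -1.3846]
AᵀP(A−BK) = [0.9423 8.2885; 8.2885 106.0577]
P' = Q + AᵀP(A−BK) = [2.9423 6.2885; 6.2885 110.0577]
tr(P') = 113.0000

-0.3077 -0.9615


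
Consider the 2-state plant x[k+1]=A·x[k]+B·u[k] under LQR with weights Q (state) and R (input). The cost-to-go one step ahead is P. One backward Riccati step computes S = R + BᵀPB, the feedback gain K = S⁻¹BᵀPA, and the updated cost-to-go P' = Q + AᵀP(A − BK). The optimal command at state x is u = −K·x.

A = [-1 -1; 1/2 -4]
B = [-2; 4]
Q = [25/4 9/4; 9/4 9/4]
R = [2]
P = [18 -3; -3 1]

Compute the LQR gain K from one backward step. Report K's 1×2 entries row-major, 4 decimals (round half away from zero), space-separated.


0.3841 0.0580

BᵀP = [-48.0000 10.0000]
S = R + BᵀPB = [2] + [136.0000] = [138.0000]
BᵀPA = [53.0000 8.0000]
K = S⁻¹·BᵀPA = [0.3841 0.0580]
A−BK = [-0.2319 -0.8841; -1.0362 -4.2319]
AᵀP(A−BK) = [0.8949 2.4275; 2.4275 9.5362]
P' = Q + AᵀP(A−BK) = [7.1449 4.6775; 4.6775 11.7862]
tr(P') = 18.9312


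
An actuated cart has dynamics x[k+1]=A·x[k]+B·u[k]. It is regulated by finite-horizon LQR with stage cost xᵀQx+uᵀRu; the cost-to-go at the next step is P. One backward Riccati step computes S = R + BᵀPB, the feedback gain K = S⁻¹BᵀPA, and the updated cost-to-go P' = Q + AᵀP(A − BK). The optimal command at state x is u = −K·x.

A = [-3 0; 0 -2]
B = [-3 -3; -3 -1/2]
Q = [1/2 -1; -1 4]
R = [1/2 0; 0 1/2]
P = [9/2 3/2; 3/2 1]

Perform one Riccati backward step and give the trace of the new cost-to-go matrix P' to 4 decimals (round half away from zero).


BᵀP = [-18.0000 -7.5000; -14.2500 -5.0000]
S = R + BᵀPB = [1/2 0; 0 1/2] + [76.5000 57.7500; 57.7500 45.2500] = [77.0000 57.7500; 57.7500 45.7500]
BᵀPA = [54.0000 15.0000; 42.7500 10.0000]
K = S⁻¹·BᵀPA = [0.0090 0.5794; 0.9231 -0.5128]
A−BK = [-0.2038 0.1998; 0.4885 -0.5181]
AᵀP(A−BK) = [0.5529 -0.3656; -0.3656 0.4369]
P' = Q + AᵀP(A−BK) = [1.0529 -1.3656; -1.3656 4.4369]
tr(P') = 5.4898

5.4898
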